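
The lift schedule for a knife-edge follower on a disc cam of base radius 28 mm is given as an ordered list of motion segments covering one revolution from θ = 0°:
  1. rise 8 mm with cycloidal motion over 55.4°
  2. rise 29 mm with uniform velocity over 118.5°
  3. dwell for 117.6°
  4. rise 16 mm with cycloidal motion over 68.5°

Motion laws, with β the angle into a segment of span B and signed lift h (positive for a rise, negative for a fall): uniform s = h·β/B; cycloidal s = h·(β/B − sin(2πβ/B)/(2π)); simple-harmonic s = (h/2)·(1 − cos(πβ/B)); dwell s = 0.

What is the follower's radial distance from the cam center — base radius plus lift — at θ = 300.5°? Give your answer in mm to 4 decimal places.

seg 1 [0°–55.4°] cycloidal, h=8: full span → s += 8 → s = 8.0000
seg 2 [55.4°–173.9°] uniform, h=29: full span → s += 29 → s = 37.0000
seg 3 [173.9°–291.5°] dwell: s stays 37.0000
seg 4 [291.5°–360°] cycloidal, h=16: θ=300.5° here. β=9, B=68.5. 16·(0.1314 − sin(2π·0.1314)/(2π)) = 0.2308 → s = 37.2308
radial distance = base radius + s = 28 + 37.2308 = 65.2308

65.2308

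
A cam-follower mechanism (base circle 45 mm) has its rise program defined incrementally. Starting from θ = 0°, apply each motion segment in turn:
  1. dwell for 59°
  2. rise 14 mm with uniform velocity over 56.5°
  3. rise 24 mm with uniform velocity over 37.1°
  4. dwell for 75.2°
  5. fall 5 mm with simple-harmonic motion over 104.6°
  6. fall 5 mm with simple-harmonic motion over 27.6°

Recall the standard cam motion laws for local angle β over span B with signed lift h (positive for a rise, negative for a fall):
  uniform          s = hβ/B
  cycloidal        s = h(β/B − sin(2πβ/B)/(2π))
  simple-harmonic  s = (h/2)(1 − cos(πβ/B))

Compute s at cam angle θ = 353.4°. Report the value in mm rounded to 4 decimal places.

seg 1 [0°–59°] dwell: s stays 0.0000
seg 2 [59°–115.5°] uniform, h=14: full span → s += 14 → s = 14.0000
seg 3 [115.5°–152.6°] uniform, h=24: full span → s += 24 → s = 38.0000
seg 4 [152.6°–227.8°] dwell: s stays 38.0000
seg 5 [227.8°–332.4°] simple-harmonic, h=-5: full span → s += -5 → s = 33.0000
seg 6 [332.4°–360°] simple-harmonic, h=-5: θ=353.4° here. β=21, B=27.6. -5/2·(1 − cos(π·0.7609)) = -4.3271 → s = 28.6729

28.6729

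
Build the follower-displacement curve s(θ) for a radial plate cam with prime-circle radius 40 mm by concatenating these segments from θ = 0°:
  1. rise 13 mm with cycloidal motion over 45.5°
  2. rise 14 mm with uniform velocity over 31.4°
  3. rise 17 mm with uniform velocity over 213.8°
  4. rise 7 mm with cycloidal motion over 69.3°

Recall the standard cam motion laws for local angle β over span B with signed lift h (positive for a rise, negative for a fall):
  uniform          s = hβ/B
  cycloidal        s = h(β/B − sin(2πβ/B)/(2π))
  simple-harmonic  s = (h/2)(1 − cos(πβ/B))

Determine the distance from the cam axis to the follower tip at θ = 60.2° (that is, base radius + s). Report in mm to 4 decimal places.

seg 1 [0°–45.5°] cycloidal, h=13: full span → s += 13 → s = 13.0000
seg 2 [45.5°–76.9°] uniform, h=14: θ=60.2° here. β=14.7, B=31.4. 14·14.7/31.4 = 6.5541 → s = 19.5541
radial distance = base radius + s = 40 + 19.5541 = 59.5541

59.5541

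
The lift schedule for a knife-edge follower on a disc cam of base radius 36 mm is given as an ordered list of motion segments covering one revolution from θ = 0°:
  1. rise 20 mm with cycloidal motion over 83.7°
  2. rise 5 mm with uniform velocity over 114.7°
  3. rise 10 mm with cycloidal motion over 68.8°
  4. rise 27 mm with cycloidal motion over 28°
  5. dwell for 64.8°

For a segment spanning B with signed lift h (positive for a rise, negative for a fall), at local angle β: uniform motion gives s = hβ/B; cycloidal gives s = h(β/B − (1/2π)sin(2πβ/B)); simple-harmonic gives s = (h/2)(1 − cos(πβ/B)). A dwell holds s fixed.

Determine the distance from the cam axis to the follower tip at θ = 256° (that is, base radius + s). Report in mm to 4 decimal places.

seg 1 [0°–83.7°] cycloidal, h=20: full span → s += 20 → s = 20.0000
seg 2 [83.7°–198.4°] uniform, h=5: full span → s += 5 → s = 25.0000
seg 3 [198.4°–267.2°] cycloidal, h=10: θ=256° here. β=57.6, B=68.8. 10·(0.8372 − sin(2π·0.8372)/(2π)) = 9.7306 → s = 34.7306
radial distance = base radius + s = 36 + 34.7306 = 70.7306

70.7306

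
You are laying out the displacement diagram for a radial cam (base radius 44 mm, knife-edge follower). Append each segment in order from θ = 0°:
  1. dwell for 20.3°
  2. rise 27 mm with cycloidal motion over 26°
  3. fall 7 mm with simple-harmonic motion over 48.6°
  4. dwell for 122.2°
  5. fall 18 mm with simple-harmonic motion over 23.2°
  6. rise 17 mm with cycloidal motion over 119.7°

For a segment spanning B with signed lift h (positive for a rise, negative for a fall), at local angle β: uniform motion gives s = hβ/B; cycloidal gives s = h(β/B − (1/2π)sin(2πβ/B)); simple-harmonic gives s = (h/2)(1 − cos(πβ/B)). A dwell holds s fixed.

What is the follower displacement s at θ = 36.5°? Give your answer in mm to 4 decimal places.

seg 1 [0°–20.3°] dwell: s stays 0.0000
seg 2 [20.3°–46.3°] cycloidal, h=27: θ=36.5° here. β=16.2, B=26. 27·(0.6231 − sin(2π·0.6231)/(2π)) = 19.8247 → s = 19.8247

19.8247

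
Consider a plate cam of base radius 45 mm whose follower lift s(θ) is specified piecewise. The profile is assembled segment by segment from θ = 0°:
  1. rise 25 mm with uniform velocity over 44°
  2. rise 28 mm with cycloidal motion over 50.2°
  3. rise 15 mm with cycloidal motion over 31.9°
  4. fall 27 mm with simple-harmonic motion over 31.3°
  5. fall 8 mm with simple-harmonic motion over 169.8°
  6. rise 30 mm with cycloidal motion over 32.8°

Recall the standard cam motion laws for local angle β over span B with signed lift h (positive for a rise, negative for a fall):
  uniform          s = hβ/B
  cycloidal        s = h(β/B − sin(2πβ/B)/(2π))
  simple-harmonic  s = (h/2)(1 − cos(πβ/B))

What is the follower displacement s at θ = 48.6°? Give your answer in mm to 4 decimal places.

seg 1 [0°–44°] uniform, h=25: full span → s += 25 → s = 25.0000
seg 2 [44°–94.2°] cycloidal, h=28: θ=48.6° here. β=4.6, B=50.2. 28·(0.0916 − sin(2π·0.0916)/(2π)) = 0.1394 → s = 25.1394

25.1394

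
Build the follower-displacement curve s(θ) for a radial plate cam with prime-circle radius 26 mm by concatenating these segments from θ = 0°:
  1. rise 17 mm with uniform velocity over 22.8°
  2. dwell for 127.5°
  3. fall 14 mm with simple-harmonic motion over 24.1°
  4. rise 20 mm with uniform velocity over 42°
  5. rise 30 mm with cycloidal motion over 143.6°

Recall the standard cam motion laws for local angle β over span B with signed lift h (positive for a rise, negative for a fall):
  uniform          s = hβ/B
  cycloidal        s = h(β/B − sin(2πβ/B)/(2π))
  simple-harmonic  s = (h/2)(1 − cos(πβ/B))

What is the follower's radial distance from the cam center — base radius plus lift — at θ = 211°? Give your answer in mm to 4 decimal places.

seg 1 [0°–22.8°] uniform, h=17: full span → s += 17 → s = 17.0000
seg 2 [22.8°–150.3°] dwell: s stays 17.0000
seg 3 [150.3°–174.4°] simple-harmonic, h=-14: full span → s += -14 → s = 3.0000
seg 4 [174.4°–216.4°] uniform, h=20: θ=211° here. β=36.6, B=42. 20·36.6/42 = 17.4286 → s = 20.4286
radial distance = base radius + s = 26 + 20.4286 = 46.4286

46.4286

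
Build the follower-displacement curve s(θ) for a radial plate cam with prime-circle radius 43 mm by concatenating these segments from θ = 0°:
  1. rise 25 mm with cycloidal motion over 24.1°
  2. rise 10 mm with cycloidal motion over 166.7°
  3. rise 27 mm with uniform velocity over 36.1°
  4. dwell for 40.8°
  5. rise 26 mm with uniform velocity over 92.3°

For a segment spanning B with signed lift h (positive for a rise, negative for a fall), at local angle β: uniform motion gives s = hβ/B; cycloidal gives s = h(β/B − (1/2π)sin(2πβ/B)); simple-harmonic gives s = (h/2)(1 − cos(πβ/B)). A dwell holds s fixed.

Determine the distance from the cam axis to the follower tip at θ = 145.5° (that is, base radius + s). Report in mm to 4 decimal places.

seg 1 [0°–24.1°] cycloidal, h=25: full span → s += 25 → s = 25.0000
seg 2 [24.1°–190.8°] cycloidal, h=10: θ=145.5° here. β=121.4, B=166.7. 10·(0.7283 − sin(2π·0.7283)/(2π)) = 8.8593 → s = 33.8593
radial distance = base radius + s = 43 + 33.8593 = 76.8593

76.8593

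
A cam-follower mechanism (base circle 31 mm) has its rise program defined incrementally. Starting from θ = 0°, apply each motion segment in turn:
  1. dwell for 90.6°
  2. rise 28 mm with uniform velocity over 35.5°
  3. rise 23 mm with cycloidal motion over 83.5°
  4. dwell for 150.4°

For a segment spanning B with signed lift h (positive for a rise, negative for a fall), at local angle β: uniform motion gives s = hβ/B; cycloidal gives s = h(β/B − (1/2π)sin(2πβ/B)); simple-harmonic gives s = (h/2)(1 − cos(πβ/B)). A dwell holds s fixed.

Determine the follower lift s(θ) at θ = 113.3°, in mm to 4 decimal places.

seg 1 [0°–90.6°] dwell: s stays 0.0000
seg 2 [90.6°–126.1°] uniform, h=28: θ=113.3° here. β=22.7, B=35.5. 28·22.7/35.5 = 17.9042 → s = 17.9042

17.9042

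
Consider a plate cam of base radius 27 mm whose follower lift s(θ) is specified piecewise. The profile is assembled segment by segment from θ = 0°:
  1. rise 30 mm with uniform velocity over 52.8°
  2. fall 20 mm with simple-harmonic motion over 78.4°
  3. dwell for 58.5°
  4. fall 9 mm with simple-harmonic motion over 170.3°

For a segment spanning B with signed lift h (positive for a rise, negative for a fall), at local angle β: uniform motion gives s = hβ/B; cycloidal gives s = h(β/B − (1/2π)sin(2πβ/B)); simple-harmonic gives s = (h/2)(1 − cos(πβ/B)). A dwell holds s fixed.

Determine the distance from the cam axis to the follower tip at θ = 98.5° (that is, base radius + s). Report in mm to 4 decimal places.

seg 1 [0°–52.8°] uniform, h=30: full span → s += 30 → s = 30.0000
seg 2 [52.8°–131.2°] simple-harmonic, h=-20: θ=98.5° here. β=45.7, B=78.4. -20/2·(1 − cos(π·0.5829)) = -12.5753 → s = 17.4247
radial distance = base radius + s = 27 + 17.4247 = 44.4247

44.4247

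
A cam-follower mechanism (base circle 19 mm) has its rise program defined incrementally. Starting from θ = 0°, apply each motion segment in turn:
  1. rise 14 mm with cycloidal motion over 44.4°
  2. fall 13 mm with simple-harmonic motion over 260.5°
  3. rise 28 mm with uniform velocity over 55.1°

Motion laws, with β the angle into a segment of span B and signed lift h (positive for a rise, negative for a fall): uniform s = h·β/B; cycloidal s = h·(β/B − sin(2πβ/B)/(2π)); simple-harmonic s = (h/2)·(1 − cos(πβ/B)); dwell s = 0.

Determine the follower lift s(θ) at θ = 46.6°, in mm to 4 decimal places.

seg 1 [0°–44.4°] cycloidal, h=14: full span → s += 14 → s = 14.0000
seg 2 [44.4°–304.9°] simple-harmonic, h=-13: θ=46.6° here. β=2.2, B=260.5. -13/2·(1 − cos(π·0.0084)) = -0.0023 → s = 13.9977

13.9977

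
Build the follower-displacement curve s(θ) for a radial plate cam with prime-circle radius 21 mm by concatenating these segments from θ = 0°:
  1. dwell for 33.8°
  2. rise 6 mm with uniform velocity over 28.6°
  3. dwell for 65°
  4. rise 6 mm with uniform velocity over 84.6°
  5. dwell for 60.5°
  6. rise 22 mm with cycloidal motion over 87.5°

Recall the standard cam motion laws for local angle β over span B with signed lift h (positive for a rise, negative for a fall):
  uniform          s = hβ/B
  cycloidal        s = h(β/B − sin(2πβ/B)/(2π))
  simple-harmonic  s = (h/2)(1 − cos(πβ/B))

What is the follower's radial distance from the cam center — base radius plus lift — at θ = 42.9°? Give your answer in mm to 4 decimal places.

seg 1 [0°–33.8°] dwell: s stays 0.0000
seg 2 [33.8°–62.4°] uniform, h=6: θ=42.9° here. β=9.1, B=28.6. 6·9.1/28.6 = 1.9091 → s = 1.9091
radial distance = base radius + s = 21 + 1.9091 = 22.9091

22.9091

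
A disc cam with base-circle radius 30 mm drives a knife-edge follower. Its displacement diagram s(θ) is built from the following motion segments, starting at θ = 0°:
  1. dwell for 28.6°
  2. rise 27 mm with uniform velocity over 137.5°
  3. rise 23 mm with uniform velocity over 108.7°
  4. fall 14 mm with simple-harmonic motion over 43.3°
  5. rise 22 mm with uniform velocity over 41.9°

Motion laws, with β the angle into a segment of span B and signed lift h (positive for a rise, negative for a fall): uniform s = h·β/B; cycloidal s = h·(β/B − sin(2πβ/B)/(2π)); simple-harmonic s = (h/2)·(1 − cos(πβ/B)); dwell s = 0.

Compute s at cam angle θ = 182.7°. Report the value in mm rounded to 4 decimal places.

seg 1 [0°–28.6°] dwell: s stays 0.0000
seg 2 [28.6°–166.1°] uniform, h=27: full span → s += 27 → s = 27.0000
seg 3 [166.1°–274.8°] uniform, h=23: θ=182.7° here. β=16.6, B=108.7. 23·16.6/108.7 = 3.5124 → s = 30.5124

30.5124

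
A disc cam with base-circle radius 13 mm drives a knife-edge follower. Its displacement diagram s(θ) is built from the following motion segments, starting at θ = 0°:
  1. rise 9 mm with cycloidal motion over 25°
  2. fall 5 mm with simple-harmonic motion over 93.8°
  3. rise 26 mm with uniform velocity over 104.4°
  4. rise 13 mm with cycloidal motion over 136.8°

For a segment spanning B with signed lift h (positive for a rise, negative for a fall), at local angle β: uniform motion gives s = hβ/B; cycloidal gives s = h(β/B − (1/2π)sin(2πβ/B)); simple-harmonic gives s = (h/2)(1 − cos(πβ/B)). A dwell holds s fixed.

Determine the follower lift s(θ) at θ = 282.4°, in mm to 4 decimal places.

seg 1 [0°–25°] cycloidal, h=9: full span → s += 9 → s = 9.0000
seg 2 [25°–118.8°] simple-harmonic, h=-5: full span → s += -5 → s = 4.0000
seg 3 [118.8°–223.2°] uniform, h=26: full span → s += 26 → s = 30.0000
seg 4 [223.2°–360°] cycloidal, h=13: θ=282.4° here. β=59.2, B=136.8. 13·(0.4327 − sin(2π·0.4327)/(2π)) = 4.7772 → s = 34.7772

34.7772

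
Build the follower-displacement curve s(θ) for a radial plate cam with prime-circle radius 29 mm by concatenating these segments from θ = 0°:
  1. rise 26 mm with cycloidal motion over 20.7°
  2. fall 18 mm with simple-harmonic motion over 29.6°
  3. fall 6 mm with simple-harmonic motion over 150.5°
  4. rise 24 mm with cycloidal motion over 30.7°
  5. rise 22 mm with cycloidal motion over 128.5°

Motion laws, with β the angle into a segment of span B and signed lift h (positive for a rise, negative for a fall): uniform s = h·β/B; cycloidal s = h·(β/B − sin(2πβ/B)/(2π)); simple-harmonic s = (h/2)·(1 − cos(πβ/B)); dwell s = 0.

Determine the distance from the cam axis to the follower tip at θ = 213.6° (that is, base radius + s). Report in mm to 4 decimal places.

seg 1 [0°–20.7°] cycloidal, h=26: full span → s += 26 → s = 26.0000
seg 2 [20.7°–50.3°] simple-harmonic, h=-18: full span → s += -18 → s = 8.0000
seg 3 [50.3°–200.8°] simple-harmonic, h=-6: full span → s += -6 → s = 2.0000
seg 4 [200.8°–231.5°] cycloidal, h=24: θ=213.6° here. β=12.8, B=30.7. 24·(0.4169 − sin(2π·0.4169)/(2π)) = 8.1023 → s = 10.1023
radial distance = base radius + s = 29 + 10.1023 = 39.1023

39.1023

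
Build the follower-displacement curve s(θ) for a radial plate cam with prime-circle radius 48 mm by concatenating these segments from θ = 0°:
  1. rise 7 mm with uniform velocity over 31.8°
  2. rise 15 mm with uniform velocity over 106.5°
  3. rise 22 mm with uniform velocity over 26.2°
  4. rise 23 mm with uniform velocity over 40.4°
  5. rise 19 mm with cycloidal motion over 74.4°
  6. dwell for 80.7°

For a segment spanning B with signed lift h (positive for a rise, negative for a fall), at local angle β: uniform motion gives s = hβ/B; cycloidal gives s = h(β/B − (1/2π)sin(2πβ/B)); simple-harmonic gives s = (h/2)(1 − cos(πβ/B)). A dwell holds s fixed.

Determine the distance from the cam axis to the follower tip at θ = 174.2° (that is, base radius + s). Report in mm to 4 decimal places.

seg 1 [0°–31.8°] uniform, h=7: full span → s += 7 → s = 7.0000
seg 2 [31.8°–138.3°] uniform, h=15: full span → s += 15 → s = 22.0000
seg 3 [138.3°–164.5°] uniform, h=22: full span → s += 22 → s = 44.0000
seg 4 [164.5°–204.9°] uniform, h=23: θ=174.2° here. β=9.7, B=40.4. 23·9.7/40.4 = 5.5223 → s = 49.5223
radial distance = base radius + s = 48 + 49.5223 = 97.5223

97.5223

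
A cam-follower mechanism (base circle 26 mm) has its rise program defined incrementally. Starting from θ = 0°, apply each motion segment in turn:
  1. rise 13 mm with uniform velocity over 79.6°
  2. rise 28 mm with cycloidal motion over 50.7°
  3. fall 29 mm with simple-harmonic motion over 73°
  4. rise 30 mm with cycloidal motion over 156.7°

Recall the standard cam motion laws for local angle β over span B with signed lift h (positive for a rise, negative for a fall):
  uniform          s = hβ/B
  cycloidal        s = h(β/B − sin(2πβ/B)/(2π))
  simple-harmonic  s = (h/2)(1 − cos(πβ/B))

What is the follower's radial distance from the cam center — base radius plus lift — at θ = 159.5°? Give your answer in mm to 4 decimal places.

seg 1 [0°–79.6°] uniform, h=13: full span → s += 13 → s = 13.0000
seg 2 [79.6°–130.3°] cycloidal, h=28: full span → s += 28 → s = 41.0000
seg 3 [130.3°–203.3°] simple-harmonic, h=-29: θ=159.5° here. β=29.2, B=73. -29/2·(1 − cos(π·0.4000)) = -10.0193 → s = 30.9807
radial distance = base radius + s = 26 + 30.9807 = 56.9807

56.9807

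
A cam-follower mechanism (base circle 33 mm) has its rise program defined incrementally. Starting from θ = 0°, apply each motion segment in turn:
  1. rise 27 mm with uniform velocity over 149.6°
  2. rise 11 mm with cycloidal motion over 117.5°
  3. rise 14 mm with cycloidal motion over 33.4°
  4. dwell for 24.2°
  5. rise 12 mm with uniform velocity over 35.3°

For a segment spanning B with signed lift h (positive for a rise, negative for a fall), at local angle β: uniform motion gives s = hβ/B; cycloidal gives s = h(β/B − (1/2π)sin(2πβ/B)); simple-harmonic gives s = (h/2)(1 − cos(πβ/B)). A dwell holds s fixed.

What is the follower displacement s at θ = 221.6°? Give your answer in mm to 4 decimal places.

seg 1 [0°–149.6°] uniform, h=27: full span → s += 27 → s = 27.0000
seg 2 [149.6°–267.1°] cycloidal, h=11: θ=221.6° here. β=72, B=117.5. 11·(0.6128 − sin(2π·0.6128)/(2π)) = 7.8796 → s = 34.8796

34.8796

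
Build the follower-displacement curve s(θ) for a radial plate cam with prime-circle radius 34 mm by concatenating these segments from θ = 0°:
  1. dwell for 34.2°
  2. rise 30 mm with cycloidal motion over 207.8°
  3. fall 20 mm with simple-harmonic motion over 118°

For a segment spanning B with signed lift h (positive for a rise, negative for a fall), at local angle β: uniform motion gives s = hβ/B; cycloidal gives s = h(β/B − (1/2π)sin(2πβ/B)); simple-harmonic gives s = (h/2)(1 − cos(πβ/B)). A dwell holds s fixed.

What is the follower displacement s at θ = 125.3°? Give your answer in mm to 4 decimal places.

seg 1 [0°–34.2°] dwell: s stays 0.0000
seg 2 [34.2°–242°] cycloidal, h=30: θ=125.3° here. β=91.1, B=207.8. 30·(0.4384 − sin(2π·0.4384)/(2π)) = 11.3499 → s = 11.3499

11.3499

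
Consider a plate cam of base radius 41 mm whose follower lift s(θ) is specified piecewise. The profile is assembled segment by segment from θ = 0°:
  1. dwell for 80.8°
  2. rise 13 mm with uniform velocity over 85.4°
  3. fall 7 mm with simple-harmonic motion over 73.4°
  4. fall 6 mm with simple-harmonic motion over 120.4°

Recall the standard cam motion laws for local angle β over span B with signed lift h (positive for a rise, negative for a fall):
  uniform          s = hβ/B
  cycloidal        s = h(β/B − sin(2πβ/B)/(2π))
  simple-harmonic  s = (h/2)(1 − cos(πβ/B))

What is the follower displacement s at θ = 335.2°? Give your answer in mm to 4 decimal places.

seg 1 [0°–80.8°] dwell: s stays 0.0000
seg 2 [80.8°–166.2°] uniform, h=13: full span → s += 13 → s = 13.0000
seg 3 [166.2°–239.6°] simple-harmonic, h=-7: full span → s += -7 → s = 6.0000
seg 4 [239.6°–360°] simple-harmonic, h=-6: θ=335.2° here. β=95.6, B=120.4. -6/2·(1 − cos(π·0.7940)) = -5.3935 → s = 0.6065

0.6065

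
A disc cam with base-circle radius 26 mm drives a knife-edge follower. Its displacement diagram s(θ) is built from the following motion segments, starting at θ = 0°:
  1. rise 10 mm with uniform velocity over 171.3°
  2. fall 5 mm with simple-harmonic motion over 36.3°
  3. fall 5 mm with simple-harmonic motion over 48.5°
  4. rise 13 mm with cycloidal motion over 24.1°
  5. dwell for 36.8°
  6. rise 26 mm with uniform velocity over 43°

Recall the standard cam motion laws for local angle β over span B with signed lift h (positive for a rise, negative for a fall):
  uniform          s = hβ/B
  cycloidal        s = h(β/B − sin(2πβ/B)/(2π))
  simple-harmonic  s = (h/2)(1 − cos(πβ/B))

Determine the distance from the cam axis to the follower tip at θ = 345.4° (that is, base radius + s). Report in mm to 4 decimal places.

seg 1 [0°–171.3°] uniform, h=10: full span → s += 10 → s = 10.0000
seg 2 [171.3°–207.6°] simple-harmonic, h=-5: full span → s += -5 → s = 5.0000
seg 3 [207.6°–256.1°] simple-harmonic, h=-5: full span → s += -5 → s = 0.0000
seg 4 [256.1°–280.2°] cycloidal, h=13: full span → s += 13 → s = 13.0000
seg 5 [280.2°–317°] dwell: s stays 13.0000
seg 6 [317°–360°] uniform, h=26: θ=345.4° here. β=28.4, B=43. 26·28.4/43 = 17.1721 → s = 30.1721
radial distance = base radius + s = 26 + 30.1721 = 56.1721

56.1721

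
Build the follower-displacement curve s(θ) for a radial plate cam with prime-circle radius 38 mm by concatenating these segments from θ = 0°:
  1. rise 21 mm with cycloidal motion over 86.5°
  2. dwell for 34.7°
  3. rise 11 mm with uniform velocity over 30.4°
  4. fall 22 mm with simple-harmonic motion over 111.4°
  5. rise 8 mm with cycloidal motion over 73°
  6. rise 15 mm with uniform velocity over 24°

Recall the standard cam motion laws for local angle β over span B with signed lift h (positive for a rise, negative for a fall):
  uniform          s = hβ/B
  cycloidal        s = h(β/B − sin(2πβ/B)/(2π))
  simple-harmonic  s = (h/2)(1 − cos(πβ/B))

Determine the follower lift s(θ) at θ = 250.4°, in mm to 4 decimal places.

seg 1 [0°–86.5°] cycloidal, h=21: full span → s += 21 → s = 21.0000
seg 2 [86.5°–121.2°] dwell: s stays 21.0000
seg 3 [121.2°–151.6°] uniform, h=11: full span → s += 11 → s = 32.0000
seg 4 [151.6°–263°] simple-harmonic, h=-22: θ=250.4° here. β=98.8, B=111.4. -22/2·(1 − cos(π·0.8869)) = -21.3128 → s = 10.6872

10.6872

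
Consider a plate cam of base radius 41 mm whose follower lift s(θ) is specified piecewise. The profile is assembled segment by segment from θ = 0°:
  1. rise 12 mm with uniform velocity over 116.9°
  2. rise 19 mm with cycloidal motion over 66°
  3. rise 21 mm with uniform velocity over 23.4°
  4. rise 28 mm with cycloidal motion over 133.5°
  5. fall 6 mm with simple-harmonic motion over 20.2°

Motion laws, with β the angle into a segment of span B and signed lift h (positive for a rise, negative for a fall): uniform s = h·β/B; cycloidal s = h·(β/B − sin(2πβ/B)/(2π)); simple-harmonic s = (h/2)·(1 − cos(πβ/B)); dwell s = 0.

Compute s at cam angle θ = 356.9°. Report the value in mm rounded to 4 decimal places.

seg 1 [0°–116.9°] uniform, h=12: full span → s += 12 → s = 12.0000
seg 2 [116.9°–182.9°] cycloidal, h=19: full span → s += 19 → s = 31.0000
seg 3 [182.9°–206.3°] uniform, h=21: full span → s += 21 → s = 52.0000
seg 4 [206.3°–339.8°] cycloidal, h=28: full span → s += 28 → s = 80.0000
seg 5 [339.8°–360°] simple-harmonic, h=-6: θ=356.9° here. β=17.1, B=20.2. -6/2·(1 − cos(π·0.8465)) = -5.6580 → s = 74.3420

74.3420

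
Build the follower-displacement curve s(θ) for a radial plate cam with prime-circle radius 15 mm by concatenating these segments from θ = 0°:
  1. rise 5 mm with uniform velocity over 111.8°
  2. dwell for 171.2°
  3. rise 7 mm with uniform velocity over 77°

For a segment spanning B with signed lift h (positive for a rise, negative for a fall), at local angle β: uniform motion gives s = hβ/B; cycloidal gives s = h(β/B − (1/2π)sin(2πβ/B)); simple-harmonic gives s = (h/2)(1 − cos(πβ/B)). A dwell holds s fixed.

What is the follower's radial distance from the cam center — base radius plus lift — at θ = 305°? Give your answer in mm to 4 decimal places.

seg 1 [0°–111.8°] uniform, h=5: full span → s += 5 → s = 5.0000
seg 2 [111.8°–283°] dwell: s stays 5.0000
seg 3 [283°–360°] uniform, h=7: θ=305° here. β=22, B=77. 7·22/77 = 2.0000 → s = 7.0000
radial distance = base radius + s = 15 + 7.0000 = 22.0000

22.0000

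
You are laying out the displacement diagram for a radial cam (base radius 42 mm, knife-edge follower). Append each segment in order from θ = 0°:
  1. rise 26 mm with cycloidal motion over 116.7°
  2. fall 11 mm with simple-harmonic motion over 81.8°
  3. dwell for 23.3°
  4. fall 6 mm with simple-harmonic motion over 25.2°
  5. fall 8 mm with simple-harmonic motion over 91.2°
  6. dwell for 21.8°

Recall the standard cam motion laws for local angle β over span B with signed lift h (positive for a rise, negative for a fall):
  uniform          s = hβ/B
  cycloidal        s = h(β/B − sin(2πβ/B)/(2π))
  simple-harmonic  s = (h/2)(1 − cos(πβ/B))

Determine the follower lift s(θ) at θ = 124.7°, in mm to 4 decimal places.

seg 1 [0°–116.7°] cycloidal, h=26: full span → s += 26 → s = 26.0000
seg 2 [116.7°–198.5°] simple-harmonic, h=-11: θ=124.7° here. β=8, B=81.8. -11/2·(1 − cos(π·0.0978)) = -0.2576 → s = 25.7424

25.7424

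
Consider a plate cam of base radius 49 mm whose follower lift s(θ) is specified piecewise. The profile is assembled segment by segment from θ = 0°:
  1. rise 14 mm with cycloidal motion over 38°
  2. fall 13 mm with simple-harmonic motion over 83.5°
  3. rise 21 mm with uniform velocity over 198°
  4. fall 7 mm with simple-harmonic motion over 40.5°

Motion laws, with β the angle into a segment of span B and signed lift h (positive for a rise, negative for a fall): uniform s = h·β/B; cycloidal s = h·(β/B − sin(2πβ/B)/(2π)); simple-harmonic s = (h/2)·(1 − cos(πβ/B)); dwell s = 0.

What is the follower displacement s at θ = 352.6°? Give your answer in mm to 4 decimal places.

seg 1 [0°–38°] cycloidal, h=14: full span → s += 14 → s = 14.0000
seg 2 [38°–121.5°] simple-harmonic, h=-13: full span → s += -13 → s = 1.0000
seg 3 [121.5°–319.5°] uniform, h=21: full span → s += 21 → s = 22.0000
seg 4 [319.5°–360°] simple-harmonic, h=-7: θ=352.6° here. β=33.1, B=40.5. -7/2·(1 − cos(π·0.8173)) = -6.4390 → s = 15.5610

15.5610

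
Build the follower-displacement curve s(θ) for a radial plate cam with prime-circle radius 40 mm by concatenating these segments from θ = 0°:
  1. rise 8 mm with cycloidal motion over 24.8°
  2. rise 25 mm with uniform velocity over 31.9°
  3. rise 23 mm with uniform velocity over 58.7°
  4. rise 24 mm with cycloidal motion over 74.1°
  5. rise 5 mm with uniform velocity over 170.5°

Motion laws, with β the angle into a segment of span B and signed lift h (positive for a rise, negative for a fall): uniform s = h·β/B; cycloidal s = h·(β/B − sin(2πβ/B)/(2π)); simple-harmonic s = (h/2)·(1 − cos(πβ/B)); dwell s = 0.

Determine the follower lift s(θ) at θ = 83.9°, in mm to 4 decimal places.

seg 1 [0°–24.8°] cycloidal, h=8: full span → s += 8 → s = 8.0000
seg 2 [24.8°–56.7°] uniform, h=25: full span → s += 25 → s = 33.0000
seg 3 [56.7°–115.4°] uniform, h=23: θ=83.9° here. β=27.2, B=58.7. 23·27.2/58.7 = 10.6576 → s = 43.6576

43.6576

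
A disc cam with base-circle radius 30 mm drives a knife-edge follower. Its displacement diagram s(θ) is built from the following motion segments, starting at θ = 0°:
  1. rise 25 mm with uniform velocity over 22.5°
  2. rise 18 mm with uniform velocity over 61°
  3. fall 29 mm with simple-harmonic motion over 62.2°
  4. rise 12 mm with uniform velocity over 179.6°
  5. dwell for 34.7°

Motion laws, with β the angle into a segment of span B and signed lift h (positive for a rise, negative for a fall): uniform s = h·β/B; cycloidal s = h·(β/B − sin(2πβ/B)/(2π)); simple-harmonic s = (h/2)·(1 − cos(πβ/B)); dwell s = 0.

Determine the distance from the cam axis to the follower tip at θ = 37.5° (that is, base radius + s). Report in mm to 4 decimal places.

seg 1 [0°–22.5°] uniform, h=25: full span → s += 25 → s = 25.0000
seg 2 [22.5°–83.5°] uniform, h=18: θ=37.5° here. β=15, B=61. 18·15/61 = 4.4262 → s = 29.4262
radial distance = base radius + s = 30 + 29.4262 = 59.4262

59.4262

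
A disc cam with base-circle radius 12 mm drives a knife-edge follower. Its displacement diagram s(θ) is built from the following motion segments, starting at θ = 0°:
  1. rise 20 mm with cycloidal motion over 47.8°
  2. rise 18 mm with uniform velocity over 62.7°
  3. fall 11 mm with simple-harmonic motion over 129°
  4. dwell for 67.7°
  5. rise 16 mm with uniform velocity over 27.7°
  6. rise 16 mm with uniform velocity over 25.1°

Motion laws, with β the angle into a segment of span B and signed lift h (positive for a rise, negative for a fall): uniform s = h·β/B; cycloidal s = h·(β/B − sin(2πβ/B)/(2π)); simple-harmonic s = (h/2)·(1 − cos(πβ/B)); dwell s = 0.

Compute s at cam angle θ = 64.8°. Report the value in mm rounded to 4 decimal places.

seg 1 [0°–47.8°] cycloidal, h=20: full span → s += 20 → s = 20.0000
seg 2 [47.8°–110.5°] uniform, h=18: θ=64.8° here. β=17, B=62.7. 18·17/62.7 = 4.8804 → s = 24.8804

24.8804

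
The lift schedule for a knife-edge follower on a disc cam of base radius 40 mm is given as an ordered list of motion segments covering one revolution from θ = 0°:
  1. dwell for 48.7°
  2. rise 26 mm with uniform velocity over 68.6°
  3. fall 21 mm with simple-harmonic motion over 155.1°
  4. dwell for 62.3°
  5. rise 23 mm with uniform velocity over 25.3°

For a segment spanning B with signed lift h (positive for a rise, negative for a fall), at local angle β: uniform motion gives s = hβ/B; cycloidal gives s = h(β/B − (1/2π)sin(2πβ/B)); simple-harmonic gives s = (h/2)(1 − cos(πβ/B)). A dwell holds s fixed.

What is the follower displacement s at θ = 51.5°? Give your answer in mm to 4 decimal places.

seg 1 [0°–48.7°] dwell: s stays 0.0000
seg 2 [48.7°–117.3°] uniform, h=26: θ=51.5° here. β=2.8, B=68.6. 26·2.8/68.6 = 1.0612 → s = 1.0612

1.0612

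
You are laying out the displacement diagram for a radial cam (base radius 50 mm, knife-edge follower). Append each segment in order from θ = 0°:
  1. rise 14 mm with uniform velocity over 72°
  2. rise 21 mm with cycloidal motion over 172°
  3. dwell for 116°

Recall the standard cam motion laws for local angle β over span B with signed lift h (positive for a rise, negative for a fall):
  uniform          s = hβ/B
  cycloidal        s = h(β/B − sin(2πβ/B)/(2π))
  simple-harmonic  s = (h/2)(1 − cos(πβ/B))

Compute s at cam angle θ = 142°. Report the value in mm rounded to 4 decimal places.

seg 1 [0°–72°] uniform, h=14: full span → s += 14 → s = 14.0000
seg 2 [72°–244°] cycloidal, h=21: θ=142° here. β=70, B=172. 21·(0.4070 − sin(2π·0.4070)/(2π)) = 6.7024 → s = 20.7024

20.7024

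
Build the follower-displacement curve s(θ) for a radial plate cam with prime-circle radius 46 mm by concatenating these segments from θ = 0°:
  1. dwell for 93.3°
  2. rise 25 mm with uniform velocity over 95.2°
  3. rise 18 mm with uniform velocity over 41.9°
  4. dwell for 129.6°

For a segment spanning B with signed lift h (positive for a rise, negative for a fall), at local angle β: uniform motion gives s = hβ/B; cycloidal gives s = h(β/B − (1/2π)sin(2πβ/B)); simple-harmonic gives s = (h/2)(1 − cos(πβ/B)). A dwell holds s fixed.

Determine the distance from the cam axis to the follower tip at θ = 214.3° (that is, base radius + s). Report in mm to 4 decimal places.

seg 1 [0°–93.3°] dwell: s stays 0.0000
seg 2 [93.3°–188.5°] uniform, h=25: full span → s += 25 → s = 25.0000
seg 3 [188.5°–230.4°] uniform, h=18: θ=214.3° here. β=25.8, B=41.9. 18·25.8/41.9 = 11.0835 → s = 36.0835
radial distance = base radius + s = 46 + 36.0835 = 82.0835

82.0835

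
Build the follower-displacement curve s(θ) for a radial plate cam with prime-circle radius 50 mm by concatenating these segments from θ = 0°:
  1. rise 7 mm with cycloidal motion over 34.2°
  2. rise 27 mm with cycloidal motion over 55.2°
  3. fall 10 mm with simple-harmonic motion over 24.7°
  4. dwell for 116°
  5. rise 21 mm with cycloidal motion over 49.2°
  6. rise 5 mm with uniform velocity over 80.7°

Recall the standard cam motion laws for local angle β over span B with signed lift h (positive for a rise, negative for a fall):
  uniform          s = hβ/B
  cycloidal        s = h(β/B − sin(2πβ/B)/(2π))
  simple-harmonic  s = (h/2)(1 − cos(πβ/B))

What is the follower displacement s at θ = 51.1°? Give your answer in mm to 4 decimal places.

seg 1 [0°–34.2°] cycloidal, h=7: full span → s += 7 → s = 7.0000
seg 2 [34.2°–89.4°] cycloidal, h=27: θ=51.1° here. β=16.9, B=55.2. 27·(0.3062 − sin(2π·0.3062)/(2π)) = 4.2339 → s = 11.2339

11.2339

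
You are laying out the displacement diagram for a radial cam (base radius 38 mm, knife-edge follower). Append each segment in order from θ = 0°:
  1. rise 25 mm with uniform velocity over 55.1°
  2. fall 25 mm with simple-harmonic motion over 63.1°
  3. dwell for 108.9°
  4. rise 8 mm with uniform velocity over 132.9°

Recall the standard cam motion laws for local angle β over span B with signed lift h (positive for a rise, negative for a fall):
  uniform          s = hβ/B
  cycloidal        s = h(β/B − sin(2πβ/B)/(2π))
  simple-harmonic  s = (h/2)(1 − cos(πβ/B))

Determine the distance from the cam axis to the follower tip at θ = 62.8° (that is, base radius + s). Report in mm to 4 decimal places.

seg 1 [0°–55.1°] uniform, h=25: full span → s += 25 → s = 25.0000
seg 2 [55.1°–118.2°] simple-harmonic, h=-25: θ=62.8° here. β=7.7, B=63.1. -25/2·(1 − cos(π·0.1220)) = -0.9074 → s = 24.0926
radial distance = base radius + s = 38 + 24.0926 = 62.0926

62.0926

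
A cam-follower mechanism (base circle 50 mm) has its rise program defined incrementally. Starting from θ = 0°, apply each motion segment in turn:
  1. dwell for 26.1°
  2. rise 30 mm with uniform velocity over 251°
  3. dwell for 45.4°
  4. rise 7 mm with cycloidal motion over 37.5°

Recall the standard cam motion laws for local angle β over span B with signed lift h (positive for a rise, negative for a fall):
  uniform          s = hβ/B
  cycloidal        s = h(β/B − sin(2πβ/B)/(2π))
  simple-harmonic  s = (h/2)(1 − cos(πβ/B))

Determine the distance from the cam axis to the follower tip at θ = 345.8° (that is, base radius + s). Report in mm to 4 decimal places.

seg 1 [0°–26.1°] dwell: s stays 0.0000
seg 2 [26.1°–277.1°] uniform, h=30: full span → s += 30 → s = 30.0000
seg 3 [277.1°–322.5°] dwell: s stays 30.0000
seg 4 [322.5°–360°] cycloidal, h=7: θ=345.8° here. β=23.3, B=37.5. 7·(0.6213 − sin(2π·0.6213)/(2π)) = 5.1188 → s = 35.1188
radial distance = base radius + s = 50 + 35.1188 = 85.1188

85.1188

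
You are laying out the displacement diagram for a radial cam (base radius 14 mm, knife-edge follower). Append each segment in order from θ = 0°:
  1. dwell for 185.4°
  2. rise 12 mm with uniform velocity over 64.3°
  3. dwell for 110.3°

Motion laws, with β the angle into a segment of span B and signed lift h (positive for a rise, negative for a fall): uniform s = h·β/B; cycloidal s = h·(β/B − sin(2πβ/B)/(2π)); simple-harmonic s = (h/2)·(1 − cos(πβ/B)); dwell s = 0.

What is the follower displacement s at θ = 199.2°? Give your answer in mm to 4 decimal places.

seg 1 [0°–185.4°] dwell: s stays 0.0000
seg 2 [185.4°–249.7°] uniform, h=12: θ=199.2° here. β=13.8, B=64.3. 12·13.8/64.3 = 2.5754 → s = 2.5754

2.5754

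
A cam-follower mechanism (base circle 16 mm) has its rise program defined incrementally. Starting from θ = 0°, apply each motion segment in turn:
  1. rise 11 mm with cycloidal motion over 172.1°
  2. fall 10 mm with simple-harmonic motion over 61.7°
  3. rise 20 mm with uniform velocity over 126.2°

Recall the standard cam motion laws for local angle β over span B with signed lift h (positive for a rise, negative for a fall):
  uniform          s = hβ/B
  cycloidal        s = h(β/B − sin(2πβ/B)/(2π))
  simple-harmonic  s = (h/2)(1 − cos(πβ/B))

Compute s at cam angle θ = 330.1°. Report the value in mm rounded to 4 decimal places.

seg 1 [0°–172.1°] cycloidal, h=11: full span → s += 11 → s = 11.0000
seg 2 [172.1°–233.8°] simple-harmonic, h=-10: full span → s += -10 → s = 1.0000
seg 3 [233.8°–360°] uniform, h=20: θ=330.1° here. β=96.3, B=126.2. 20·96.3/126.2 = 15.2615 → s = 16.2615

16.2615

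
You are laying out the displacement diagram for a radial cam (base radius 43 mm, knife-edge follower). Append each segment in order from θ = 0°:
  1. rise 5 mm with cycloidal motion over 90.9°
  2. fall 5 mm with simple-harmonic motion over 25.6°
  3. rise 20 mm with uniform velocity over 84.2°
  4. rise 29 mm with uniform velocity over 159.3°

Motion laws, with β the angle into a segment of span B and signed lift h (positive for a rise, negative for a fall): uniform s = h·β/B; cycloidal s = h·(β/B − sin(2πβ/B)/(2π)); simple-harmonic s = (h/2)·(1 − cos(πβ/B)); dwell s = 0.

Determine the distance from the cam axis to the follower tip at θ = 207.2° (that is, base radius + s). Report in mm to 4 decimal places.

seg 1 [0°–90.9°] cycloidal, h=5: full span → s += 5 → s = 5.0000
seg 2 [90.9°–116.5°] simple-harmonic, h=-5: full span → s += -5 → s = 0.0000
seg 3 [116.5°–200.7°] uniform, h=20: full span → s += 20 → s = 20.0000
seg 4 [200.7°–360°] uniform, h=29: θ=207.2° here. β=6.5, B=159.3. 29·6.5/159.3 = 1.1833 → s = 21.1833
radial distance = base radius + s = 43 + 21.1833 = 64.1833

64.1833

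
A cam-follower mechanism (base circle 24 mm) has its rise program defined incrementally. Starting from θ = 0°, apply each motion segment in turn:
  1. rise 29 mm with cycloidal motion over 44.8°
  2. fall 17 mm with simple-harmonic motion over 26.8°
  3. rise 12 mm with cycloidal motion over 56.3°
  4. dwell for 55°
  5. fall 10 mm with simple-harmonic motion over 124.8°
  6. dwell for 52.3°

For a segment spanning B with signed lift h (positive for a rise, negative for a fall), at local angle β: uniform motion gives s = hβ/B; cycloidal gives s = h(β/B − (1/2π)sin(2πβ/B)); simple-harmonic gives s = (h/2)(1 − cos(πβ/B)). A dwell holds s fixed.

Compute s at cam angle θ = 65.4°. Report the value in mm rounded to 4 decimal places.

seg 1 [0°–44.8°] cycloidal, h=29: full span → s += 29 → s = 29.0000
seg 2 [44.8°–71.6°] simple-harmonic, h=-17: θ=65.4° here. β=20.6, B=26.8. -17/2·(1 − cos(π·0.7687)) = -14.8522 → s = 14.1478

14.1478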